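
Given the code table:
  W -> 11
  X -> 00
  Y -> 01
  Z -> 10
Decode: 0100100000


Decoding:
01 -> Y
00 -> X
10 -> Z
00 -> X
00 -> X


Result: YXZXX


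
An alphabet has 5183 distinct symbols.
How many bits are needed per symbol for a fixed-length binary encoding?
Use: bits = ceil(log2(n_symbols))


log2(5183) = 12.3396
Bracket: 2^12 = 4096 < 5183 <= 2^13 = 8192
So ceil(log2(5183)) = 13

bits = ceil(log2(5183)) = ceil(12.3396) = 13 bits


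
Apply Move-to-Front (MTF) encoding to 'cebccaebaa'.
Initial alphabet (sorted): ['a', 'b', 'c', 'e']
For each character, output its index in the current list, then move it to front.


MTF encoding:
'c': index 2 in ['a', 'b', 'c', 'e'] -> ['c', 'a', 'b', 'e']
'e': index 3 in ['c', 'a', 'b', 'e'] -> ['e', 'c', 'a', 'b']
'b': index 3 in ['e', 'c', 'a', 'b'] -> ['b', 'e', 'c', 'a']
'c': index 2 in ['b', 'e', 'c', 'a'] -> ['c', 'b', 'e', 'a']
'c': index 0 in ['c', 'b', 'e', 'a'] -> ['c', 'b', 'e', 'a']
'a': index 3 in ['c', 'b', 'e', 'a'] -> ['a', 'c', 'b', 'e']
'e': index 3 in ['a', 'c', 'b', 'e'] -> ['e', 'a', 'c', 'b']
'b': index 3 in ['e', 'a', 'c', 'b'] -> ['b', 'e', 'a', 'c']
'a': index 2 in ['b', 'e', 'a', 'c'] -> ['a', 'b', 'e', 'c']
'a': index 0 in ['a', 'b', 'e', 'c'] -> ['a', 'b', 'e', 'c']


Output: [2, 3, 3, 2, 0, 3, 3, 3, 2, 0]


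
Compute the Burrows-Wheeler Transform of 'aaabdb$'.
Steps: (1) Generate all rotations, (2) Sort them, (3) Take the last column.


Rotations (sorted):
  0: $aaabdb -> last char: b
  1: aaabdb$ -> last char: $
  2: aabdb$a -> last char: a
  3: abdb$aa -> last char: a
  4: b$aaabd -> last char: d
  5: bdb$aaa -> last char: a
  6: db$aaab -> last char: b


BWT = b$aadab


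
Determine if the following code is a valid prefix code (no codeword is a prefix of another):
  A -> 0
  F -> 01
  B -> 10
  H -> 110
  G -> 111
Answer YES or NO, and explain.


Checking each pair (does one codeword prefix another?):
  A='0' vs F='01': prefix -- VIOLATION

NO -- this is NOT a valid prefix code. A (0) is a prefix of F (01).


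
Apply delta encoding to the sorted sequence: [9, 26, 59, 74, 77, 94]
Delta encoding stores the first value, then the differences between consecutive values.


First value: 9
Deltas:
  26 - 9 = 17
  59 - 26 = 33
  74 - 59 = 15
  77 - 74 = 3
  94 - 77 = 17


Delta encoded: [9, 17, 33, 15, 3, 17]


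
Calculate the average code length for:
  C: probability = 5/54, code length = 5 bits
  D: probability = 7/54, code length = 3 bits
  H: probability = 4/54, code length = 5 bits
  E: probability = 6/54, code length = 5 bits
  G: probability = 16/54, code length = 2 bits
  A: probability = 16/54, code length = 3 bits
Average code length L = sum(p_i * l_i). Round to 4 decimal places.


Weighted contributions p_i * l_i:
  C: (5/54) * 5 = 25/54
  D: (7/54) * 3 = 21/54
  H: (4/54) * 5 = 20/54
  E: (6/54) * 5 = 30/54
  G: (16/54) * 2 = 32/54
  A: (16/54) * 3 = 48/54
Sum = (25 + 21 + 20 + 30 + 32 + 48)/54 = 176/54

L = 176/54 = 3.2593 bits/symbol


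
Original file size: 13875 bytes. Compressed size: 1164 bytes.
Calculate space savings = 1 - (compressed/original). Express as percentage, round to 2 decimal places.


ratio = compressed/original = 1164/13875 = 0.083892
savings = 1 - ratio = 1 - 0.083892 = 0.916108
as a percentage: 0.916108 * 100 = 91.61%

Space savings = 1 - 1164/13875 = 91.61%


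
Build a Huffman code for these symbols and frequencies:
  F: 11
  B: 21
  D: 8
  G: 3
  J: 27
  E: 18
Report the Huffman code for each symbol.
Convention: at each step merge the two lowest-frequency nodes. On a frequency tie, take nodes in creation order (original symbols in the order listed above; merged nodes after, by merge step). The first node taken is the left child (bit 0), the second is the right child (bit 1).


Huffman tree construction:
Step 1: Merge G(3) + D(8) = 11
Step 2: Merge F(11) + (G+D)(11) = 22
Step 3: Merge E(18) + B(21) = 39
Step 4: Merge (F+(G+D))(22) + J(27) = 49
Step 5: Merge (E+B)(39) + ((F+(G+D))+J)(49) = 88
Read each symbol's code off the tree from the root (left child = 0, right child = 1).

Codes:
  F: 100 (length 3)
  B: 01 (length 2)
  D: 1011 (length 4)
  G: 1010 (length 4)
  J: 11 (length 2)
  E: 00 (length 2)
Average code length: 209/88 = 2.3750 bits/symbol


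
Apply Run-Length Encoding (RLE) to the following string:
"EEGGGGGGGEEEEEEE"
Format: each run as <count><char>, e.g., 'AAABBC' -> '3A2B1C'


Scanning runs left to right:
  i=0: run of 'E' x 2 -> '2E'
  i=2: run of 'G' x 7 -> '7G'
  i=9: run of 'E' x 7 -> '7E'

RLE = 2E7G7E


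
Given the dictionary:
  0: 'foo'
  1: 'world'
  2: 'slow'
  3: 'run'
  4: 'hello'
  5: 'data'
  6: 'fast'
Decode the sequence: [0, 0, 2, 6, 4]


Look up each index in the dictionary:
  0 -> 'foo'
  0 -> 'foo'
  2 -> 'slow'
  6 -> 'fast'
  4 -> 'hello'

Decoded: "foo foo slow fast hello"


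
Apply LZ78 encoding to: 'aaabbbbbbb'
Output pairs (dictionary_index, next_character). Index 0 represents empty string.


LZ78 encoding steps:
Dictionary: {0: ''}
Step 1: w='' (idx 0), next='a' -> output (0, 'a'), add 'a' as idx 1
Step 2: w='a' (idx 1), next='a' -> output (1, 'a'), add 'aa' as idx 2
Step 3: w='' (idx 0), next='b' -> output (0, 'b'), add 'b' as idx 3
Step 4: w='b' (idx 3), next='b' -> output (3, 'b'), add 'bb' as idx 4
Step 5: w='bb' (idx 4), next='b' -> output (4, 'b'), add 'bbb' as idx 5
Step 6: w='b' (idx 3), end of input -> output (3, '')


Encoded: [(0, 'a'), (1, 'a'), (0, 'b'), (3, 'b'), (4, 'b'), (3, '')]


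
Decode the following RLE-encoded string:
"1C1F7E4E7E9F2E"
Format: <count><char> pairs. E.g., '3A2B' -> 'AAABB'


Expanding each <count><char> pair:
  1C -> 'C'
  1F -> 'F'
  7E -> 'EEEEEEE'
  4E -> 'EEEE'
  7E -> 'EEEEEEE'
  9F -> 'FFFFFFFFF'
  2E -> 'EE'

Decoded = CFEEEEEEEEEEEEEEEEEEFFFFFFFFFEE


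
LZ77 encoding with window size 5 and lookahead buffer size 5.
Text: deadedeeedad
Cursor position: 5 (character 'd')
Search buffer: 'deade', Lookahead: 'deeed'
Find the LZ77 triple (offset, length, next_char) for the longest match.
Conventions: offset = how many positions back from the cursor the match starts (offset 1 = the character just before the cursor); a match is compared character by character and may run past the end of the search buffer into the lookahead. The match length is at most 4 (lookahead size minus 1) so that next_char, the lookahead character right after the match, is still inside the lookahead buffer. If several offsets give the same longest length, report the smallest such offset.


Try each offset into the search buffer:
  offset=1 (pos 4, char 'e'): match length 0
  offset=2 (pos 3, char 'd'): match length 2
  offset=3 (pos 2, char 'a'): match length 0
  offset=4 (pos 1, char 'e'): match length 0
  offset=5 (pos 0, char 'd'): match length 2
Longest match has length 2, found at offsets 2, 5; take the smallest, offset 2.
next_char = character at position 5 + 2 = 7 -> 'e'

Best match: offset=2, length=2 (matching 'de' starting at position 3)
LZ77 triple: (2, 2, 'e')


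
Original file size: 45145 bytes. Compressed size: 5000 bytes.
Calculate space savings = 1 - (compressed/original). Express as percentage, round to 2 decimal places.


ratio = compressed/original = 5000/45145 = 0.110754
savings = 1 - ratio = 1 - 0.110754 = 0.889246
as a percentage: 0.889246 * 100 = 88.92%

Space savings = 1 - 5000/45145 = 88.92%


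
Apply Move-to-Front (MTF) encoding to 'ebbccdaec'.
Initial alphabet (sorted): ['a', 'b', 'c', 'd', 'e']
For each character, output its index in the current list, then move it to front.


MTF encoding:
'e': index 4 in ['a', 'b', 'c', 'd', 'e'] -> ['e', 'a', 'b', 'c', 'd']
'b': index 2 in ['e', 'a', 'b', 'c', 'd'] -> ['b', 'e', 'a', 'c', 'd']
'b': index 0 in ['b', 'e', 'a', 'c', 'd'] -> ['b', 'e', 'a', 'c', 'd']
'c': index 3 in ['b', 'e', 'a', 'c', 'd'] -> ['c', 'b', 'e', 'a', 'd']
'c': index 0 in ['c', 'b', 'e', 'a', 'd'] -> ['c', 'b', 'e', 'a', 'd']
'd': index 4 in ['c', 'b', 'e', 'a', 'd'] -> ['d', 'c', 'b', 'e', 'a']
'a': index 4 in ['d', 'c', 'b', 'e', 'a'] -> ['a', 'd', 'c', 'b', 'e']
'e': index 4 in ['a', 'd', 'c', 'b', 'e'] -> ['e', 'a', 'd', 'c', 'b']
'c': index 3 in ['e', 'a', 'd', 'c', 'b'] -> ['c', 'e', 'a', 'd', 'b']


Output: [4, 2, 0, 3, 0, 4, 4, 4, 3]


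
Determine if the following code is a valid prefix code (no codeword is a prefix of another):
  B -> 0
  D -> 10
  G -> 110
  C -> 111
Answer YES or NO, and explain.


Checking each pair (does one codeword prefix another?):
  B='0' vs D='10': no prefix
  B='0' vs G='110': no prefix
  B='0' vs C='111': no prefix
  D='10' vs B='0': no prefix
  D='10' vs G='110': no prefix
  D='10' vs C='111': no prefix
  G='110' vs B='0': no prefix
  G='110' vs D='10': no prefix
  G='110' vs C='111': no prefix
  C='111' vs B='0': no prefix
  C='111' vs D='10': no prefix
  C='111' vs G='110': no prefix
No violation found over all pairs.

YES -- this is a valid prefix code. No codeword is a prefix of any other codeword.


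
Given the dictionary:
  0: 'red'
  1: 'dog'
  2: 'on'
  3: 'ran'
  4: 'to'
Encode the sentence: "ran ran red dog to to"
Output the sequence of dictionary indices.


Look up each word in the dictionary:
  'ran' -> 3
  'ran' -> 3
  'red' -> 0
  'dog' -> 1
  'to' -> 4
  'to' -> 4

Encoded: [3, 3, 0, 1, 4, 4]


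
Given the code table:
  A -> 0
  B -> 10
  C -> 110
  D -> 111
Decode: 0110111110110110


Decoding:
0 -> A
110 -> C
111 -> D
110 -> C
110 -> C
110 -> C


Result: ACDCCC


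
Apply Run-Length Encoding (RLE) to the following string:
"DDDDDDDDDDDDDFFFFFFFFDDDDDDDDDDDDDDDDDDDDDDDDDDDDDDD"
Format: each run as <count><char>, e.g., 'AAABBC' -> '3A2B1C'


Scanning runs left to right:
  i=0: run of 'D' x 13 -> '13D'
  i=13: run of 'F' x 8 -> '8F'
  i=21: run of 'D' x 31 -> '31D'

RLE = 13D8F31D


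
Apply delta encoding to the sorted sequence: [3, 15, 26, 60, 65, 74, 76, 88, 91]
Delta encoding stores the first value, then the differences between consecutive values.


First value: 3
Deltas:
  15 - 3 = 12
  26 - 15 = 11
  60 - 26 = 34
  65 - 60 = 5
  74 - 65 = 9
  76 - 74 = 2
  88 - 76 = 12
  91 - 88 = 3


Delta encoded: [3, 12, 11, 34, 5, 9, 2, 12, 3]


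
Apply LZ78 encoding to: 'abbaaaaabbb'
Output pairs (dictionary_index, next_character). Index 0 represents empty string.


LZ78 encoding steps:
Dictionary: {0: ''}
Step 1: w='' (idx 0), next='a' -> output (0, 'a'), add 'a' as idx 1
Step 2: w='' (idx 0), next='b' -> output (0, 'b'), add 'b' as idx 2
Step 3: w='b' (idx 2), next='a' -> output (2, 'a'), add 'ba' as idx 3
Step 4: w='a' (idx 1), next='a' -> output (1, 'a'), add 'aa' as idx 4
Step 5: w='aa' (idx 4), next='b' -> output (4, 'b'), add 'aab' as idx 5
Step 6: w='b' (idx 2), next='b' -> output (2, 'b'), add 'bb' as idx 6


Encoded: [(0, 'a'), (0, 'b'), (2, 'a'), (1, 'a'), (4, 'b'), (2, 'b')]


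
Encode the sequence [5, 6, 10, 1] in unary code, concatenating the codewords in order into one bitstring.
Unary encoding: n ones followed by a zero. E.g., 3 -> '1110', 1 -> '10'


Encode each number as n ones followed by a terminating 0:
  5 -> 111110 (6 bits)
  6 -> 1111110 (7 bits)
  10 -> 11111111110 (11 bits)
  1 -> 10 (2 bits)
Total length = 6 + 7 + 11 + 2 = 26 bits.

Unary([5, 6, 10, 1]) = 11111011111101111111111010 (26 bits)


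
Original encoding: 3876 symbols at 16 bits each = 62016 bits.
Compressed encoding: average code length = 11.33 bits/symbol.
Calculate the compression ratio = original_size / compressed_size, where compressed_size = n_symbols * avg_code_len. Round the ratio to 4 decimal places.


original_size = n_symbols * orig_bits = 3876 * 16 = 62016 bits
compressed_size = n_symbols * avg_code_len = 3876 * 11.33 = 43915.08 bits
ratio = original_size / compressed_size = 62016 / 43915.08 = 1.4122

Compression ratio = 1.4122


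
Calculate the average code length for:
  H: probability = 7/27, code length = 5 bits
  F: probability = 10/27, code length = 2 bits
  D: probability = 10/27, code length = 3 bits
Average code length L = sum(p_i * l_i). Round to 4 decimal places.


Weighted contributions p_i * l_i:
  H: (7/27) * 5 = 35/27
  F: (10/27) * 2 = 20/27
  D: (10/27) * 3 = 30/27
Sum = (35 + 20 + 30)/27 = 85/27

L = 85/27 = 3.1481 bits/symbol


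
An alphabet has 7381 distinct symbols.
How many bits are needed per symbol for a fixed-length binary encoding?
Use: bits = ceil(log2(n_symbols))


log2(7381) = 12.8496
Bracket: 2^12 = 4096 < 7381 <= 2^13 = 8192
So ceil(log2(7381)) = 13

bits = ceil(log2(7381)) = ceil(12.8496) = 13 bits


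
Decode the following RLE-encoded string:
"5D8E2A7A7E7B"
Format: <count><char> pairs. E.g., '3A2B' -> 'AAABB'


Expanding each <count><char> pair:
  5D -> 'DDDDD'
  8E -> 'EEEEEEEE'
  2A -> 'AA'
  7A -> 'AAAAAAA'
  7E -> 'EEEEEEE'
  7B -> 'BBBBBBB'

Decoded = DDDDDEEEEEEEEAAAAAAAAAEEEEEEEBBBBBBB


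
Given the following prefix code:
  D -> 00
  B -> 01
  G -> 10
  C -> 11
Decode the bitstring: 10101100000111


Decoding step by step:
Bits 10 -> G
Bits 10 -> G
Bits 11 -> C
Bits 00 -> D
Bits 00 -> D
Bits 01 -> B
Bits 11 -> C


Decoded message: GGCDDBC


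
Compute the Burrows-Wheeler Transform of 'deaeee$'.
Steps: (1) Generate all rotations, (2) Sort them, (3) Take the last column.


Rotations (sorted):
  0: $deaeee -> last char: e
  1: aeee$de -> last char: e
  2: deaeee$ -> last char: $
  3: e$deaee -> last char: e
  4: eaeee$d -> last char: d
  5: ee$deae -> last char: e
  6: eee$dea -> last char: a


BWT = ee$edea


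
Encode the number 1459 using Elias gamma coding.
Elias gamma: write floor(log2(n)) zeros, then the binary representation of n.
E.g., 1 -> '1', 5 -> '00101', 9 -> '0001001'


num_bits = floor(log2(1459)) + 1 = 11
leading_zeros = num_bits - 1 = 10
binary(1459) = 10110110011

Elias gamma(1459) = '0000000000' + '10110110011' = 000000000010110110011 (21 bits)


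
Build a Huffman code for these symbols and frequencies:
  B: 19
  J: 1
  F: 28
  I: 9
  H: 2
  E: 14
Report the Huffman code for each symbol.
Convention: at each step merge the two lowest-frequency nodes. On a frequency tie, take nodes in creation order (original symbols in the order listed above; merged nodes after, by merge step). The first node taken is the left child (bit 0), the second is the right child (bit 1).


Huffman tree construction:
Step 1: Merge J(1) + H(2) = 3
Step 2: Merge (J+H)(3) + I(9) = 12
Step 3: Merge ((J+H)+I)(12) + E(14) = 26
Step 4: Merge B(19) + (((J+H)+I)+E)(26) = 45
Step 5: Merge F(28) + (B+(((J+H)+I)+E))(45) = 73
Read each symbol's code off the tree from the root (left child = 0, right child = 1).

Codes:
  B: 10 (length 2)
  J: 11000 (length 5)
  F: 0 (length 1)
  I: 1101 (length 4)
  H: 11001 (length 5)
  E: 111 (length 3)
Average code length: 159/73 = 2.1781 bits/symbol


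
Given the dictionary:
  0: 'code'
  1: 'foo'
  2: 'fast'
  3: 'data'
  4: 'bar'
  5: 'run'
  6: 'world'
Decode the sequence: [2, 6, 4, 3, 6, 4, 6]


Look up each index in the dictionary:
  2 -> 'fast'
  6 -> 'world'
  4 -> 'bar'
  3 -> 'data'
  6 -> 'world'
  4 -> 'bar'
  6 -> 'world'

Decoded: "fast world bar data world bar world"


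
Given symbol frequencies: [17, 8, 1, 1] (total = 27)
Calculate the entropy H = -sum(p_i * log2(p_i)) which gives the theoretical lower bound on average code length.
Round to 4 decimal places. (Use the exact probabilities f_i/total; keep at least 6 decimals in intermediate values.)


Per-symbol terms -p_i * log2(p_i) with p_i = f_i/27:
  p = 17/27 = 0.629630: log2(p) = -0.667425, -p*log2(p) = 0.420230
  p = 8/27 = 0.296296: log2(p) = -1.754888, -p*log2(p) = 0.519967
  p = 1/27 = 0.037037: log2(p) = -4.754888, -p*log2(p) = 0.176107
  p = 1/27 = 0.037037: log2(p) = -4.754888, -p*log2(p) = 0.176107
H = 0.420230 + 0.519967 + 0.176107 + 0.176107 = 1.292411

H = 1.2924 bits/symbol


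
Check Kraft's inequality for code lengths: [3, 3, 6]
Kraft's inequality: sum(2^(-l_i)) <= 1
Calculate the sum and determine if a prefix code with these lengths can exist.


Sum = 2^(-3) + 2^(-3) + 2^(-6)
    = 0.125 + 0.125 + 0.015625
    = 17/64 = 0.265625
Since 0.265625 <= 1, Kraft's inequality IS satisfied.
A prefix code with these lengths CAN exist.

Kraft sum = 0.265625. Satisfied.


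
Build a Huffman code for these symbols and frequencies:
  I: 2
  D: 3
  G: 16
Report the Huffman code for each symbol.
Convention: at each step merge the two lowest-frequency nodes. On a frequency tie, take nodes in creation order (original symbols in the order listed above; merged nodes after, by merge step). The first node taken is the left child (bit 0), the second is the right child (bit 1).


Huffman tree construction:
Step 1: Merge I(2) + D(3) = 5
Step 2: Merge (I+D)(5) + G(16) = 21
Read each symbol's code off the tree from the root (left child = 0, right child = 1).

Codes:
  I: 00 (length 2)
  D: 01 (length 2)
  G: 1 (length 1)
Average code length: 26/21 = 1.2381 bits/symbol


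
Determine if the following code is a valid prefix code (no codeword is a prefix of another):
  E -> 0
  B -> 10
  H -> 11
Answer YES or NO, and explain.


Checking each pair (does one codeword prefix another?):
  E='0' vs B='10': no prefix
  E='0' vs H='11': no prefix
  B='10' vs E='0': no prefix
  B='10' vs H='11': no prefix
  H='11' vs E='0': no prefix
  H='11' vs B='10': no prefix
No violation found over all pairs.

YES -- this is a valid prefix code. No codeword is a prefix of any other codeword.


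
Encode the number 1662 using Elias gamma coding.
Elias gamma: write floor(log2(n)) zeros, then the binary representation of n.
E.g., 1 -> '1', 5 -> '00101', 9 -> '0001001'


num_bits = floor(log2(1662)) + 1 = 11
leading_zeros = num_bits - 1 = 10
binary(1662) = 11001111110

Elias gamma(1662) = '0000000000' + '11001111110' = 000000000011001111110 (21 bits)


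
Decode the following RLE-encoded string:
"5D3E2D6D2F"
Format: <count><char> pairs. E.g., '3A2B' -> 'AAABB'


Expanding each <count><char> pair:
  5D -> 'DDDDD'
  3E -> 'EEE'
  2D -> 'DD'
  6D -> 'DDDDDD'
  2F -> 'FF'

Decoded = DDDDDEEEDDDDDDDDFF


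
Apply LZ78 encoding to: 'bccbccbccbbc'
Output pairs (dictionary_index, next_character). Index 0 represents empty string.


LZ78 encoding steps:
Dictionary: {0: ''}
Step 1: w='' (idx 0), next='b' -> output (0, 'b'), add 'b' as idx 1
Step 2: w='' (idx 0), next='c' -> output (0, 'c'), add 'c' as idx 2
Step 3: w='c' (idx 2), next='b' -> output (2, 'b'), add 'cb' as idx 3
Step 4: w='c' (idx 2), next='c' -> output (2, 'c'), add 'cc' as idx 4
Step 5: w='b' (idx 1), next='c' -> output (1, 'c'), add 'bc' as idx 5
Step 6: w='cb' (idx 3), next='b' -> output (3, 'b'), add 'cbb' as idx 6
Step 7: w='c' (idx 2), end of input -> output (2, '')


Encoded: [(0, 'b'), (0, 'c'), (2, 'b'), (2, 'c'), (1, 'c'), (3, 'b'), (2, '')]


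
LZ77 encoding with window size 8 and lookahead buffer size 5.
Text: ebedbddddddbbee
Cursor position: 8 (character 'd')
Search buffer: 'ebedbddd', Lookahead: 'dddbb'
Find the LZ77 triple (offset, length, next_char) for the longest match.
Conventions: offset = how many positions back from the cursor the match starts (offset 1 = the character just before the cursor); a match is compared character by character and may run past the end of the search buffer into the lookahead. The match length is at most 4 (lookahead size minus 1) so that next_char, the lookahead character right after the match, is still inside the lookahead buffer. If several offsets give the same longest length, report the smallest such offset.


Try each offset into the search buffer:
  offset=1 (pos 7, char 'd'): match length 3
  offset=2 (pos 6, char 'd'): match length 3
  offset=3 (pos 5, char 'd'): match length 3
  offset=4 (pos 4, char 'b'): match length 0
  offset=5 (pos 3, char 'd'): match length 1
  offset=6 (pos 2, char 'e'): match length 0
  offset=7 (pos 1, char 'b'): match length 0
  offset=8 (pos 0, char 'e'): match length 0
Longest match has length 3, found at offsets 1, 2, 3; take the smallest, offset 1.
next_char = character at position 8 + 3 = 11 -> 'b'

Best match: offset=1, length=3 (matching 'ddd' starting at position 7)
LZ77 triple: (1, 3, 'b')


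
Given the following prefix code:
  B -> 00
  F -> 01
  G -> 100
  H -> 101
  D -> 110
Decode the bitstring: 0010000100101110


Decoding step by step:
Bits 00 -> B
Bits 100 -> G
Bits 00 -> B
Bits 100 -> G
Bits 101 -> H
Bits 110 -> D


Decoded message: BGBGHD


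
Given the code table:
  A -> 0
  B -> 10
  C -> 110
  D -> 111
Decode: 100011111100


Decoding:
10 -> B
0 -> A
0 -> A
111 -> D
111 -> D
0 -> A
0 -> A


Result: BAADDAA


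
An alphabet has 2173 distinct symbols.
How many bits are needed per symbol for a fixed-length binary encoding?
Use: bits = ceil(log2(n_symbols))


log2(2173) = 11.0855
Bracket: 2^11 = 2048 < 2173 <= 2^12 = 4096
So ceil(log2(2173)) = 12

bits = ceil(log2(2173)) = ceil(11.0855) = 12 bits


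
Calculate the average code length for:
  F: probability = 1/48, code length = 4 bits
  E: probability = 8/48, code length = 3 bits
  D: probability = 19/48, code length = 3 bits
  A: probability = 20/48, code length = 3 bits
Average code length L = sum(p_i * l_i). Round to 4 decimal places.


Weighted contributions p_i * l_i:
  F: (1/48) * 4 = 4/48
  E: (8/48) * 3 = 24/48
  D: (19/48) * 3 = 57/48
  A: (20/48) * 3 = 60/48
Sum = (4 + 24 + 57 + 60)/48 = 145/48

L = 145/48 = 3.0208 bits/symbol


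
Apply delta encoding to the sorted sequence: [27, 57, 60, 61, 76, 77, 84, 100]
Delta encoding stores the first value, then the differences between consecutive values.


First value: 27
Deltas:
  57 - 27 = 30
  60 - 57 = 3
  61 - 60 = 1
  76 - 61 = 15
  77 - 76 = 1
  84 - 77 = 7
  100 - 84 = 16


Delta encoded: [27, 30, 3, 1, 15, 1, 7, 16]


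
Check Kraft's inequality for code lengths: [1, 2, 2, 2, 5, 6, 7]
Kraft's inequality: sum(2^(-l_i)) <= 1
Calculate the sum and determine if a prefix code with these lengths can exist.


Sum = 2^(-1) + 2^(-2) + 2^(-2) + 2^(-2) + 2^(-5) + 2^(-6) + 2^(-7)
    = 0.5 + 0.25 + 0.25 + 0.25 + 0.03125 + 0.015625 + 0.0078125
    = 167/128 = 1.3046875
Since 1.3046875 > 1, Kraft's inequality is NOT satisfied.
A prefix code with these lengths CANNOT exist.

Kraft sum = 1.3046875. Not satisfied.


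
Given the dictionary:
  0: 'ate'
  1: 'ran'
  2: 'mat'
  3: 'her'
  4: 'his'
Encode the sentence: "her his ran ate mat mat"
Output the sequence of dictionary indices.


Look up each word in the dictionary:
  'her' -> 3
  'his' -> 4
  'ran' -> 1
  'ate' -> 0
  'mat' -> 2
  'mat' -> 2

Encoded: [3, 4, 1, 0, 2, 2]


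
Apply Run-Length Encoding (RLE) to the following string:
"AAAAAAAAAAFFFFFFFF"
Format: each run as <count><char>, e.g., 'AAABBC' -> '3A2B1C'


Scanning runs left to right:
  i=0: run of 'A' x 10 -> '10A'
  i=10: run of 'F' x 8 -> '8F'

RLE = 10A8F


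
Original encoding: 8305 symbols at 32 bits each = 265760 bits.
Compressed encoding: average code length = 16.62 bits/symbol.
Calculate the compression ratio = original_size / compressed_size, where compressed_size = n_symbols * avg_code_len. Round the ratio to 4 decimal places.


original_size = n_symbols * orig_bits = 8305 * 32 = 265760 bits
compressed_size = n_symbols * avg_code_len = 8305 * 16.62 = 138029.1 bits
ratio = original_size / compressed_size = 265760 / 138029.1 = 1.9254

Compression ratio = 1.9254


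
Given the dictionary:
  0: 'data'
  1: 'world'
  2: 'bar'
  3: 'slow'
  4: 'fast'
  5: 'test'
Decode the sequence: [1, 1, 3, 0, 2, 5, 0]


Look up each index in the dictionary:
  1 -> 'world'
  1 -> 'world'
  3 -> 'slow'
  0 -> 'data'
  2 -> 'bar'
  5 -> 'test'
  0 -> 'data'

Decoded: "world world slow data bar test data"


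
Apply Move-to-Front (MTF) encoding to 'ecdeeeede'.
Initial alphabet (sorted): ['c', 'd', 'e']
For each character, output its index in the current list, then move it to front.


MTF encoding:
'e': index 2 in ['c', 'd', 'e'] -> ['e', 'c', 'd']
'c': index 1 in ['e', 'c', 'd'] -> ['c', 'e', 'd']
'd': index 2 in ['c', 'e', 'd'] -> ['d', 'c', 'e']
'e': index 2 in ['d', 'c', 'e'] -> ['e', 'd', 'c']
'e': index 0 in ['e', 'd', 'c'] -> ['e', 'd', 'c']
'e': index 0 in ['e', 'd', 'c'] -> ['e', 'd', 'c']
'e': index 0 in ['e', 'd', 'c'] -> ['e', 'd', 'c']
'd': index 1 in ['e', 'd', 'c'] -> ['d', 'e', 'c']
'e': index 1 in ['d', 'e', 'c'] -> ['e', 'd', 'c']


Output: [2, 1, 2, 2, 0, 0, 0, 1, 1]


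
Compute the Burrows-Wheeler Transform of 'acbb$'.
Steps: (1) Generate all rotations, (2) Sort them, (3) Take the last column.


Rotations (sorted):
  0: $acbb -> last char: b
  1: acbb$ -> last char: $
  2: b$acb -> last char: b
  3: bb$ac -> last char: c
  4: cbb$a -> last char: a


BWT = b$bca


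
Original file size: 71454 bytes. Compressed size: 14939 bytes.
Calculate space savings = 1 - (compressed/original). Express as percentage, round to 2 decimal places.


ratio = compressed/original = 14939/71454 = 0.209072
savings = 1 - ratio = 1 - 0.209072 = 0.790928
as a percentage: 0.790928 * 100 = 79.09%

Space savings = 1 - 14939/71454 = 79.09%


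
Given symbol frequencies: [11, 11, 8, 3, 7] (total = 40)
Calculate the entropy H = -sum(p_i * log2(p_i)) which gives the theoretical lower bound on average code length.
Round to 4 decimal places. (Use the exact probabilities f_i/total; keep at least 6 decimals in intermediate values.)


Per-symbol terms -p_i * log2(p_i) with p_i = f_i/40:
  p = 11/40 = 0.275000: log2(p) = -1.862496, -p*log2(p) = 0.512187
  p = 11/40 = 0.275000: log2(p) = -1.862496, -p*log2(p) = 0.512187
  p = 8/40 = 0.200000: log2(p) = -2.321928, -p*log2(p) = 0.464386
  p = 3/40 = 0.075000: log2(p) = -3.736966, -p*log2(p) = 0.280272
  p = 7/40 = 0.175000: log2(p) = -2.514573, -p*log2(p) = 0.440050
H = 0.512187 + 0.512187 + 0.464386 + 0.280272 + 0.440050 = 2.209082

H = 2.2091 bits/symbol


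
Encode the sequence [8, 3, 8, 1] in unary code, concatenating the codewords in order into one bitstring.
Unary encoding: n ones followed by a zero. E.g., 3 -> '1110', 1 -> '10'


Encode each number as n ones followed by a terminating 0:
  8 -> 111111110 (9 bits)
  3 -> 1110 (4 bits)
  8 -> 111111110 (9 bits)
  1 -> 10 (2 bits)
Total length = 9 + 4 + 9 + 2 = 24 bits.

Unary([8, 3, 8, 1]) = 111111110111011111111010 (24 bits)


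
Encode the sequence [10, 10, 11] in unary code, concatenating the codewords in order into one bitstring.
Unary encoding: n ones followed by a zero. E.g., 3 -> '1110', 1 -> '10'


Encode each number as n ones followed by a terminating 0:
  10 -> 11111111110 (11 bits)
  10 -> 11111111110 (11 bits)
  11 -> 111111111110 (12 bits)
Total length = 11 + 11 + 12 = 34 bits.

Unary([10, 10, 11]) = 1111111111011111111110111111111110 (34 bits)


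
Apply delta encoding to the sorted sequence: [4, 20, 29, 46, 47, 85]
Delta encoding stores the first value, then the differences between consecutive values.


First value: 4
Deltas:
  20 - 4 = 16
  29 - 20 = 9
  46 - 29 = 17
  47 - 46 = 1
  85 - 47 = 38


Delta encoded: [4, 16, 9, 17, 1, 38]


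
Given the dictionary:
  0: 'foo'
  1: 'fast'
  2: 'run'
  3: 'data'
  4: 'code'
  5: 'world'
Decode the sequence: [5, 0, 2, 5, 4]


Look up each index in the dictionary:
  5 -> 'world'
  0 -> 'foo'
  2 -> 'run'
  5 -> 'world'
  4 -> 'code'

Decoded: "world foo run world code"


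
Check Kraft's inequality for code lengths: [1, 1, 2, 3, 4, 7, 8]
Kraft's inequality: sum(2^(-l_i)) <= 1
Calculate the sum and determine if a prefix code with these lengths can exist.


Sum = 2^(-1) + 2^(-1) + 2^(-2) + 2^(-3) + 2^(-4) + 2^(-7) + 2^(-8)
    = 0.5 + 0.5 + 0.25 + 0.125 + 0.0625 + 0.0078125 + 0.00390625
    = 371/256 = 1.44921875
Since 1.44921875 > 1, Kraft's inequality is NOT satisfied.
A prefix code with these lengths CANNOT exist.

Kraft sum = 1.44921875. Not satisfied.


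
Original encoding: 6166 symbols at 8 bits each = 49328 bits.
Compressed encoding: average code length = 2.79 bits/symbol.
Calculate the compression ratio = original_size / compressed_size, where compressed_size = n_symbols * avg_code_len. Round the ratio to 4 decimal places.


original_size = n_symbols * orig_bits = 6166 * 8 = 49328 bits
compressed_size = n_symbols * avg_code_len = 6166 * 2.79 = 17203.14 bits
ratio = original_size / compressed_size = 49328 / 17203.14 = 2.8674

Compression ratio = 2.8674


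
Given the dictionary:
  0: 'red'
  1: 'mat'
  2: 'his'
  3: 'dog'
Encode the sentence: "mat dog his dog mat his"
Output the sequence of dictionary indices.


Look up each word in the dictionary:
  'mat' -> 1
  'dog' -> 3
  'his' -> 2
  'dog' -> 3
  'mat' -> 1
  'his' -> 2

Encoded: [1, 3, 2, 3, 1, 2]


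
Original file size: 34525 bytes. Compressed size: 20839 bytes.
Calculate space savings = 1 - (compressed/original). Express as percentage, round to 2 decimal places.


ratio = compressed/original = 20839/34525 = 0.603592
savings = 1 - ratio = 1 - 0.603592 = 0.396408
as a percentage: 0.396408 * 100 = 39.64%

Space savings = 1 - 20839/34525 = 39.64%


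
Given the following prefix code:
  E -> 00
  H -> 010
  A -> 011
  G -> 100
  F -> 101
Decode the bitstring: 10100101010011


Decoding step by step:
Bits 101 -> F
Bits 00 -> E
Bits 101 -> F
Bits 010 -> H
Bits 011 -> A


Decoded message: FEFHA


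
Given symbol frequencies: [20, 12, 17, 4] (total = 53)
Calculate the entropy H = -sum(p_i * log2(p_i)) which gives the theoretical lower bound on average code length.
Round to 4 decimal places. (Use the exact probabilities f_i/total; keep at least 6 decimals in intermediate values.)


Per-symbol terms -p_i * log2(p_i) with p_i = f_i/53:
  p = 20/53 = 0.377358: log2(p) = -1.405992, -p*log2(p) = 0.530563
  p = 12/53 = 0.226415: log2(p) = -2.142958, -p*log2(p) = 0.485198
  p = 17/53 = 0.320755: log2(p) = -1.640458, -p*log2(p) = 0.526185
  p = 4/53 = 0.075472: log2(p) = -3.727920, -p*log2(p) = 0.281352
H = 0.530563 + 0.485198 + 0.526185 + 0.281352 = 1.823298

H = 1.8233 bits/symbol


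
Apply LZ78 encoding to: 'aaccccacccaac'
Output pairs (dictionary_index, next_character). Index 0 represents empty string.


LZ78 encoding steps:
Dictionary: {0: ''}
Step 1: w='' (idx 0), next='a' -> output (0, 'a'), add 'a' as idx 1
Step 2: w='a' (idx 1), next='c' -> output (1, 'c'), add 'ac' as idx 2
Step 3: w='' (idx 0), next='c' -> output (0, 'c'), add 'c' as idx 3
Step 4: w='c' (idx 3), next='c' -> output (3, 'c'), add 'cc' as idx 4
Step 5: w='ac' (idx 2), next='c' -> output (2, 'c'), add 'acc' as idx 5
Step 6: w='c' (idx 3), next='a' -> output (3, 'a'), add 'ca' as idx 6
Step 7: w='ac' (idx 2), end of input -> output (2, '')


Encoded: [(0, 'a'), (1, 'c'), (0, 'c'), (3, 'c'), (2, 'c'), (3, 'a'), (2, '')]


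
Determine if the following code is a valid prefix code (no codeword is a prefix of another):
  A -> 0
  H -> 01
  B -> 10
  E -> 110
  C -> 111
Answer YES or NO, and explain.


Checking each pair (does one codeword prefix another?):
  A='0' vs H='01': prefix -- VIOLATION

NO -- this is NOT a valid prefix code. A (0) is a prefix of H (01).


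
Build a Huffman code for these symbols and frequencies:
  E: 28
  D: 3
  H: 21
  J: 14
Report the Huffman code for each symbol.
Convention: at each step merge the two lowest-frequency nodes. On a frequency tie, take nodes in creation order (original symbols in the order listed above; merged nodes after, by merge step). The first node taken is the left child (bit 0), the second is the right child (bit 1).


Huffman tree construction:
Step 1: Merge D(3) + J(14) = 17
Step 2: Merge (D+J)(17) + H(21) = 38
Step 3: Merge E(28) + ((D+J)+H)(38) = 66
Read each symbol's code off the tree from the root (left child = 0, right child = 1).

Codes:
  E: 0 (length 1)
  D: 100 (length 3)
  H: 11 (length 2)
  J: 101 (length 3)
Average code length: 121/66 = 1.8333 bits/symbol


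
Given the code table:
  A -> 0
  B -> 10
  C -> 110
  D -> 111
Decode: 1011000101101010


Decoding:
10 -> B
110 -> C
0 -> A
0 -> A
10 -> B
110 -> C
10 -> B
10 -> B


Result: BCAABCBB


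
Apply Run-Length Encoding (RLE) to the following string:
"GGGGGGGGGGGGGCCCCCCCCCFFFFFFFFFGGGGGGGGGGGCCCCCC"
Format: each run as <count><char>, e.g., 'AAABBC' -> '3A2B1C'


Scanning runs left to right:
  i=0: run of 'G' x 13 -> '13G'
  i=13: run of 'C' x 9 -> '9C'
  i=22: run of 'F' x 9 -> '9F'
  i=31: run of 'G' x 11 -> '11G'
  i=42: run of 'C' x 6 -> '6C'

RLE = 13G9C9F11G6C


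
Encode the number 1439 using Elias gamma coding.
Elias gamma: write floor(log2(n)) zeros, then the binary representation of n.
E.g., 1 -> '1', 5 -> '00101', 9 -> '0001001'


num_bits = floor(log2(1439)) + 1 = 11
leading_zeros = num_bits - 1 = 10
binary(1439) = 10110011111

Elias gamma(1439) = '0000000000' + '10110011111' = 000000000010110011111 (21 bits)


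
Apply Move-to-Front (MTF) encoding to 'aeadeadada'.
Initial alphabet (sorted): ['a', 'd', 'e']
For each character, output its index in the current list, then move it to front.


MTF encoding:
'a': index 0 in ['a', 'd', 'e'] -> ['a', 'd', 'e']
'e': index 2 in ['a', 'd', 'e'] -> ['e', 'a', 'd']
'a': index 1 in ['e', 'a', 'd'] -> ['a', 'e', 'd']
'd': index 2 in ['a', 'e', 'd'] -> ['d', 'a', 'e']
'e': index 2 in ['d', 'a', 'e'] -> ['e', 'd', 'a']
'a': index 2 in ['e', 'd', 'a'] -> ['a', 'e', 'd']
'd': index 2 in ['a', 'e', 'd'] -> ['d', 'a', 'e']
'a': index 1 in ['d', 'a', 'e'] -> ['a', 'd', 'e']
'd': index 1 in ['a', 'd', 'e'] -> ['d', 'a', 'e']
'a': index 1 in ['d', 'a', 'e'] -> ['a', 'd', 'e']


Output: [0, 2, 1, 2, 2, 2, 2, 1, 1, 1]


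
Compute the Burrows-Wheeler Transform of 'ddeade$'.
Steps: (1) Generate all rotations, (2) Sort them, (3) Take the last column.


Rotations (sorted):
  0: $ddeade -> last char: e
  1: ade$dde -> last char: e
  2: ddeade$ -> last char: $
  3: de$ddea -> last char: a
  4: deade$d -> last char: d
  5: e$ddead -> last char: d
  6: eade$dd -> last char: d


BWT = ee$addd


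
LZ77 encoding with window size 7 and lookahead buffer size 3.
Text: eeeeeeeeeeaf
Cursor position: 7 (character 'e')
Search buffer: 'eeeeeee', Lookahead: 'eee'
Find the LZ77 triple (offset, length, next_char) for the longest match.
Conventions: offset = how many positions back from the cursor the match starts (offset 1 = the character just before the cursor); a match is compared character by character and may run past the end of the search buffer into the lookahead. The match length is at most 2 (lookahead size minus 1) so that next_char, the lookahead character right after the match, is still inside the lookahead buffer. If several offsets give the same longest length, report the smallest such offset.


Try each offset into the search buffer:
  offset=1 (pos 6, char 'e'): match length 2
  offset=2 (pos 5, char 'e'): match length 2
  offset=3 (pos 4, char 'e'): match length 2
  offset=4 (pos 3, char 'e'): match length 2
  offset=5 (pos 2, char 'e'): match length 2
  offset=6 (pos 1, char 'e'): match length 2
  offset=7 (pos 0, char 'e'): match length 2
Longest match has length 2, found at offsets 1, 2, 3, 4, 5, 6, 7; take the smallest, offset 1.
next_char = character at position 7 + 2 = 9 -> 'e'

Best match: offset=1, length=2 (matching 'ee' starting at position 6)
LZ77 triple: (1, 2, 'e')


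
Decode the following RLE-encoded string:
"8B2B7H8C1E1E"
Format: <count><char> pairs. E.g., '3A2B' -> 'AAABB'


Expanding each <count><char> pair:
  8B -> 'BBBBBBBB'
  2B -> 'BB'
  7H -> 'HHHHHHH'
  8C -> 'CCCCCCCC'
  1E -> 'E'
  1E -> 'E'

Decoded = BBBBBBBBBBHHHHHHHCCCCCCCCEE


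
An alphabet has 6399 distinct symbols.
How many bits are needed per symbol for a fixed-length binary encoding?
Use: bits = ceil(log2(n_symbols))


log2(6399) = 12.6436
Bracket: 2^12 = 4096 < 6399 <= 2^13 = 8192
So ceil(log2(6399)) = 13

bits = ceil(log2(6399)) = ceil(12.6436) = 13 bits


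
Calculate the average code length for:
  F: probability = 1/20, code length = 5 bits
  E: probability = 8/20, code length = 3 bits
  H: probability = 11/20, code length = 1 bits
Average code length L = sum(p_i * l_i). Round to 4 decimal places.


Weighted contributions p_i * l_i:
  F: (1/20) * 5 = 5/20
  E: (8/20) * 3 = 24/20
  H: (11/20) * 1 = 11/20
Sum = (5 + 24 + 11)/20 = 40/20

L = 40/20 = 2.0000 bits/symbol


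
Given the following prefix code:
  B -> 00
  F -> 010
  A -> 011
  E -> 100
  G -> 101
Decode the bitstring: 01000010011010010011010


Decoding step by step:
Bits 010 -> F
Bits 00 -> B
Bits 010 -> F
Bits 011 -> A
Bits 010 -> F
Bits 010 -> F
Bits 011 -> A
Bits 010 -> F


Decoded message: FBFAFFAF


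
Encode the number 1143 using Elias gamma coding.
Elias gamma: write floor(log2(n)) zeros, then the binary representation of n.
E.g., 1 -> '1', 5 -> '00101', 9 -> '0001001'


num_bits = floor(log2(1143)) + 1 = 11
leading_zeros = num_bits - 1 = 10
binary(1143) = 10001110111

Elias gamma(1143) = '0000000000' + '10001110111' = 000000000010001110111 (21 bits)


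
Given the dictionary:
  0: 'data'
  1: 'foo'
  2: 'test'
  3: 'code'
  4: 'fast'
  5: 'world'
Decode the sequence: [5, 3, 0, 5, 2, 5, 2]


Look up each index in the dictionary:
  5 -> 'world'
  3 -> 'code'
  0 -> 'data'
  5 -> 'world'
  2 -> 'test'
  5 -> 'world'
  2 -> 'test'

Decoded: "world code data world test world test"


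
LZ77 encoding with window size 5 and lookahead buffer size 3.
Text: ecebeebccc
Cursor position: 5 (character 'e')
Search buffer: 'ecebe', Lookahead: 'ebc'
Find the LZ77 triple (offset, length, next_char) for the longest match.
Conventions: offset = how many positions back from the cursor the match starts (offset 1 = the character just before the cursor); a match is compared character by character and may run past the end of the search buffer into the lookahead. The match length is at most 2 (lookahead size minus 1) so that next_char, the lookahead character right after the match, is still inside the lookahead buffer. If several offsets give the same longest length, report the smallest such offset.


Try each offset into the search buffer:
  offset=1 (pos 4, char 'e'): match length 1
  offset=2 (pos 3, char 'b'): match length 0
  offset=3 (pos 2, char 'e'): match length 2
  offset=4 (pos 1, char 'c'): match length 0
  offset=5 (pos 0, char 'e'): match length 1
Longest match has length 2 at offset 3.
next_char = character at position 5 + 2 = 7 -> 'c'

Best match: offset=3, length=2 (matching 'eb' starting at position 2)
LZ77 triple: (3, 2, 'c')


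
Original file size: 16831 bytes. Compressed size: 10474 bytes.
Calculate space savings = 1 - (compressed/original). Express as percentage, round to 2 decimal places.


ratio = compressed/original = 10474/16831 = 0.622304
savings = 1 - ratio = 1 - 0.622304 = 0.377696
as a percentage: 0.377696 * 100 = 37.77%

Space savings = 1 - 10474/16831 = 37.77%


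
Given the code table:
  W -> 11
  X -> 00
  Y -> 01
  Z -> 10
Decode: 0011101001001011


Decoding:
00 -> X
11 -> W
10 -> Z
10 -> Z
01 -> Y
00 -> X
10 -> Z
11 -> W


Result: XWZZYXZW


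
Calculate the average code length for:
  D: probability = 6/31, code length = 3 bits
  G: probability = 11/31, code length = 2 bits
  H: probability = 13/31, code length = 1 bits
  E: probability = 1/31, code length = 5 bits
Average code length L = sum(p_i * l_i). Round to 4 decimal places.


Weighted contributions p_i * l_i:
  D: (6/31) * 3 = 18/31
  G: (11/31) * 2 = 22/31
  H: (13/31) * 1 = 13/31
  E: (1/31) * 5 = 5/31
Sum = (18 + 22 + 13 + 5)/31 = 58/31

L = 58/31 = 1.8710 bits/symbol


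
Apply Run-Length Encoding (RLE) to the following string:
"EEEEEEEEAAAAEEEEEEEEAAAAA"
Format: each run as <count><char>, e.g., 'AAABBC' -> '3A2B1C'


Scanning runs left to right:
  i=0: run of 'E' x 8 -> '8E'
  i=8: run of 'A' x 4 -> '4A'
  i=12: run of 'E' x 8 -> '8E'
  i=20: run of 'A' x 5 -> '5A'

RLE = 8E4A8E5A


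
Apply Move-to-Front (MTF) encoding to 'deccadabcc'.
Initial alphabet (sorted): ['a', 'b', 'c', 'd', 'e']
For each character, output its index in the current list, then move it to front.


MTF encoding:
'd': index 3 in ['a', 'b', 'c', 'd', 'e'] -> ['d', 'a', 'b', 'c', 'e']
'e': index 4 in ['d', 'a', 'b', 'c', 'e'] -> ['e', 'd', 'a', 'b', 'c']
'c': index 4 in ['e', 'd', 'a', 'b', 'c'] -> ['c', 'e', 'd', 'a', 'b']
'c': index 0 in ['c', 'e', 'd', 'a', 'b'] -> ['c', 'e', 'd', 'a', 'b']
'a': index 3 in ['c', 'e', 'd', 'a', 'b'] -> ['a', 'c', 'e', 'd', 'b']
'd': index 3 in ['a', 'c', 'e', 'd', 'b'] -> ['d', 'a', 'c', 'e', 'b']
'a': index 1 in ['d', 'a', 'c', 'e', 'b'] -> ['a', 'd', 'c', 'e', 'b']
'b': index 4 in ['a', 'd', 'c', 'e', 'b'] -> ['b', 'a', 'd', 'c', 'e']
'c': index 3 in ['b', 'a', 'd', 'c', 'e'] -> ['c', 'b', 'a', 'd', 'e']
'c': index 0 in ['c', 'b', 'a', 'd', 'e'] -> ['c', 'b', 'a', 'd', 'e']


Output: [3, 4, 4, 0, 3, 3, 1, 4, 3, 0]
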